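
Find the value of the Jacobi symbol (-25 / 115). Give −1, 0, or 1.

First reduce: -25 ≡ 90 (mod 115).
Pull out 2: since 115 ≡ 3 (mod 8), (2/115) = -1.
Reciprocity: 45 ≡ 1 and 115 ≡ 3 (mod 4), so (45/115) = +(115/45).
Reduce top mod 45: now compute (25/45).
Reciprocity: 25 ≡ 1 and 45 ≡ 1 (mod 4), so (25/45) = +(45/25).
Reduce top mod 25: now compute (20/25).
Pull out 2^2: since 25 ≡ 1 (mod 8), (2/25) = +1, so (2/25)^2 = +1.
Reciprocity: 5 ≡ 1 and 25 ≡ 1 (mod 4), so (5/25) = +(25/5).
Reduce top mod 5: now compute (0/5).
Top reduces to 0: gcd > 1, so the symbol is 0.

0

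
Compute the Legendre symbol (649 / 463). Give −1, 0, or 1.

-1

Euler's criterion: (649/463) ≡ 186^231 (mod 463).
186^2 ≡ 334 (mod 463)
186^4 ≡ 436 (mod 463)
186^8 ≡ 266 (mod 463)
186^16 ≡ 380 (mod 463)
186^32 ≡ 407 (mod 463)
186^64 ≡ 358 (mod 463)
186^128 ≡ 376 (mod 463)
186^231 = 186^(128+64+32+4+2+1) ≡ 462 (mod 463).
Result is 462 ≡ −1, so (649/463) = −1.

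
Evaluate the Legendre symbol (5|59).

1

Euler's criterion: (5/59) ≡ 5^29 (mod 59).
5^2 ≡ 25 (mod 59)
5^4 ≡ 35 (mod 59)
5^8 ≡ 45 (mod 59)
5^16 ≡ 19 (mod 59)
5^29 = 5^(16+8+4+1) ≡ 1 (mod 59).
Result is 1, so (5/59) = 1.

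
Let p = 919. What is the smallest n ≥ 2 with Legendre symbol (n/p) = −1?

(2/919) = +1, so 2 is a residue.
(3/919) = −1, so 3 is the smallest positive non-residue mod 919.

3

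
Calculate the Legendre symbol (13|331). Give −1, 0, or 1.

Reciprocity: 13 ≡ 1 and 331 ≡ 3 (mod 4), so (13/331) = +(331/13).
Reduce top mod 13: now compute (6/13).
Pull out 2: since 13 ≡ 5 (mod 8), (2/13) = -1.
Reciprocity: 3 ≡ 3 and 13 ≡ 1 (mod 4), so (3/13) = +(13/3).
Reduce top mod 3: now compute (1/3).
Reached (1/3) = 1. Collecting the sign flips along the way, the symbol is -1.

-1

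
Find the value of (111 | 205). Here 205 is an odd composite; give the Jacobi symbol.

Reciprocity: 111 ≡ 3 and 205 ≡ 1 (mod 4), so (111/205) = +(205/111).
Reduce top mod 111: now compute (94/111).
Pull out 2: since 111 ≡ 7 (mod 8), (2/111) = +1.
Reciprocity: 47 ≡ 3 and 111 ≡ 3 (mod 4), so (47/111) = −(111/47).
Reduce top mod 47: now compute (17/47).
Reciprocity: 17 ≡ 1 and 47 ≡ 3 (mod 4), so (17/47) = +(47/17).
Reduce top mod 17: now compute (13/17).
Reciprocity: 13 ≡ 1 and 17 ≡ 1 (mod 4), so (13/17) = +(17/13).
Reduce top mod 13: now compute (4/13).
Pull out 2^2: since 13 ≡ 5 (mod 8), (2/13) = -1, so (2/13)^2 = +1.
Reached (1/13) = 1. Collecting the sign flips along the way, the symbol is -1.

-1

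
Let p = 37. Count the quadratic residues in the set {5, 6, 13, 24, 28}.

1

(5/37) = -1 → non-residue.
(6/37) = -1 → non-residue.
(13/37) = -1 → non-residue.
(24/37) = -1 → non-residue.
(28/37) = +1 → QR.
Total quadratic residues among the 5: 1.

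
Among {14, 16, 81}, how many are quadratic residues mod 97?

(14/97) = -1 → non-residue.
(16/97) = +1 → QR.
(81/97) = +1 → QR.
Total quadratic residues among the 3: 2.

2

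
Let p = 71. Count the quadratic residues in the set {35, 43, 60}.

2

(35/71) = -1 → non-residue.
(43/71) = +1 → QR.
(60/71) = +1 → QR.
Total quadratic residues among the 3: 2.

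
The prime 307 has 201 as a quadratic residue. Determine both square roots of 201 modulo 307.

Since 307 ≡ 3 (mod 4), a square root of 201 is 201^((307+1)/4) = 201^77 mod 307.
Repeated squaring: 201^2≡184, 201^4≡86, 201^8≡28, 201^16≡170, 201^32≡42, 201^64≡229 (mod 307).
201^77 = 201^(64+8+4+1) ≡ 87 (mod 307).
Check: 87² = 7569 ≡ 201 (mod 307). The two roots are 87 and 220.

87, 220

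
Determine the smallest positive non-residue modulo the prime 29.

(2/29) = −1, so 2 is the smallest positive non-residue mod 29.

2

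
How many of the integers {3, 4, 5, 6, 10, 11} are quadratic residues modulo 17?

1

(3/17) = -1 → non-residue.
(4/17) = +1 → QR.
(5/17) = -1 → non-residue.
(6/17) = -1 → non-residue.
(10/17) = -1 → non-residue.
(11/17) = -1 → non-residue.
Total quadratic residues among the 6: 1.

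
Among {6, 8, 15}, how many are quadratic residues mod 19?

1

(6/19) = +1 → QR.
(8/19) = -1 → non-residue.
(15/19) = -1 → non-residue.
Total quadratic residues among the 3: 1.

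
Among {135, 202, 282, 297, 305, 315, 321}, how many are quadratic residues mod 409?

(135/409) = +1 → QR.
(202/409) = +1 → QR.
(282/409) = -1 → non-residue.
(297/409) = -1 → non-residue.
(305/409) = -1 → non-residue.
(315/409) = -1 → non-residue.
(321/409) = -1 → non-residue.
Total quadratic residues among the 7: 2.

2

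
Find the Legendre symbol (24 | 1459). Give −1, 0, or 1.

Pull out 2^3: since 1459 ≡ 3 (mod 8), (2/1459) = -1, so (2/1459)^3 = -1.
Reciprocity: 3 ≡ 3 and 1459 ≡ 3 (mod 4), so (3/1459) = −(1459/3).
Reduce top mod 3: now compute (1/3).
Reached (1/3) = 1. Collecting the sign flips along the way, the symbol is +1.

1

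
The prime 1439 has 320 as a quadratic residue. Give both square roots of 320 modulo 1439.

Since 1439 ≡ 3 (mod 4), a square root of 320 is 320^((1439+1)/4) = 320^360 mod 1439.
Repeated squaring: 320^2≡231, 320^4≡118, 320^8≡973, 320^16≡1306, 320^32≡421, 320^64≡244, 320^128≡537, 320^256≡569 (mod 1439).
320^360 = 320^(256+64+32+8) ≡ 304 (mod 1439).
Check: 304² = 92416 ≡ 320 (mod 1439). The two roots are 304 and 1135.

304, 1135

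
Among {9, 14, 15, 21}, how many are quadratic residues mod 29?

(9/29) = +1 → QR.
(14/29) = -1 → non-residue.
(15/29) = -1 → non-residue.
(21/29) = -1 → non-residue.
Total quadratic residues among the 4: 1.

1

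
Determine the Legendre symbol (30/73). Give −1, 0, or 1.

Euler's criterion: (30/73) ≡ 30^36 (mod 73).
30^2 ≡ 24 (mod 73)
30^4 ≡ 65 (mod 73)
30^8 ≡ 64 (mod 73)
30^16 ≡ 8 (mod 73)
30^32 ≡ 64 (mod 73)
30^36 = 30^(32+4) ≡ 72 (mod 73).
Result is 72 ≡ −1, so (30/73) = −1.

-1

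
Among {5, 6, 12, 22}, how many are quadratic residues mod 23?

2

(5/23) = -1 → non-residue.
(6/23) = +1 → QR.
(12/23) = +1 → QR.
(22/23) = -1 → non-residue.
Total quadratic residues among the 4: 2.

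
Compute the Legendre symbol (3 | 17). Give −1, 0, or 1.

Reciprocity: 3 ≡ 3 and 17 ≡ 1 (mod 4), so (3/17) = +(17/3).
Reduce top mod 3: now compute (2/3).
Pull out 2: since 3 ≡ 3 (mod 8), (2/3) = -1.
Reached (1/3) = 1. Collecting the sign flips along the way, the symbol is -1.

-1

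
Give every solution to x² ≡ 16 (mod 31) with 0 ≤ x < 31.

4, 27

Since 31 ≡ 3 (mod 4), a square root of 16 is 16^((31+1)/4) = 16^8 mod 31.
Repeated squaring: 16^2≡8, 16^4≡2, 16^8≡4 (mod 31).
16^8 = 16^(8) ≡ 4 (mod 31).
Check: 4² = 16 ≡ 16 (mod 31). The two roots are 4 and 27.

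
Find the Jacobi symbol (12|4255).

Pull out 2^2: since 4255 ≡ 7 (mod 8), (2/4255) = +1, so (2/4255)^2 = +1.
Reciprocity: 3 ≡ 3 and 4255 ≡ 3 (mod 4), so (3/4255) = −(4255/3).
Reduce top mod 3: now compute (1/3).
Reached (1/3) = 1. Collecting the sign flips along the way, the symbol is -1.

-1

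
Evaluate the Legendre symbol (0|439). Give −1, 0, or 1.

0

Top reduces to 0: gcd > 1, so the symbol is 0.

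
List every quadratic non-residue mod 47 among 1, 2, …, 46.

Square k = 1,…,23 (k and 47−k give the same square):
1²=1, 2²=4, 3²=9, 4²=16, 5²=25, 6²=36, 7²≡2, 8²≡17, 9²≡34, 10²≡6, 11²≡27, 12²≡3, 13²≡28, 14²≡8, 15²≡37, 16²≡21, 17²≡7, 18²≡42, 19²≡32, 20²≡24, 21²≡18, 22²≡14, 23²≡12 (mod 47).
The residues are {1, 2, 3, 4, 6, 7, 8, 9, 12, 14, 16, 17, 18, 21, 24, 25, 27, 28, 32, 34, 36, 37, 42}; the non-residues are the remaining 23 nonzero classes.

5 10 11 13 15 19 20 22 23 26 29 30 31 33 35 38 39 40 41 43 44 45 46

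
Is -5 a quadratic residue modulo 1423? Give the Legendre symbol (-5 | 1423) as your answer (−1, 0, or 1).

First reduce: -5 ≡ 1418 (mod 1423).
Pull out 2: since 1423 ≡ 7 (mod 8), (2/1423) = +1.
Reciprocity: 709 ≡ 1 and 1423 ≡ 3 (mod 4), so (709/1423) = +(1423/709).
Reduce top mod 709: now compute (5/709).
Reciprocity: 5 ≡ 1 and 709 ≡ 1 (mod 4), so (5/709) = +(709/5).
Reduce top mod 5: now compute (4/5).
Pull out 2^2: since 5 ≡ 5 (mod 8), (2/5) = -1, so (2/5)^2 = +1.
Reached (1/5) = 1. Collecting the sign flips along the way, the symbol is +1.

1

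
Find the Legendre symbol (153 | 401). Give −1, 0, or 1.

Euler's criterion: (153/401) ≡ 153^200 (mod 401).
153^2 ≡ 151 (mod 401)
153^4 ≡ 345 (mod 401)
153^8 ≡ 329 (mod 401)
153^16 ≡ 372 (mod 401)
153^32 ≡ 39 (mod 401)
153^64 ≡ 318 (mod 401)
153^128 ≡ 72 (mod 401)
153^200 = 153^(128+64+8) ≡ 400 (mod 401).
Result is 400 ≡ −1, so (153/401) = −1.

-1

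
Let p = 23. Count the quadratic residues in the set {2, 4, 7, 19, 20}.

2

(2/23) = +1 → QR.
(4/23) = +1 → QR.
(7/23) = -1 → non-residue.
(19/23) = -1 → non-residue.
(20/23) = -1 → non-residue.
Total quadratic residues among the 5: 2.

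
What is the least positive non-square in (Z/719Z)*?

(2/719) = +1, so 2 is a residue.
(3/719) = +1, so 3 is a residue.
(4/719) = +1, so 4 is a residue.
(5/719) = +1, so 5 is a residue.
(6/719) = +1, so 6 is a residue.
(7/719) = +1, so 7 is a residue.
(8/719) = +1, so 8 is a residue.
(9/719) = +1, so 9 is a residue.
(10/719) = +1, so 10 is a residue.
(11/719) = −1, so 11 is the smallest positive non-residue mod 719.

11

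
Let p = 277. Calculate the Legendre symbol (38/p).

-1

Pull out 2: since 277 ≡ 5 (mod 8), (2/277) = -1.
Reciprocity: 19 ≡ 3 and 277 ≡ 1 (mod 4), so (19/277) = +(277/19).
Reduce top mod 19: now compute (11/19).
Reciprocity: 11 ≡ 3 and 19 ≡ 3 (mod 4), so (11/19) = −(19/11).
Reduce top mod 11: now compute (8/11).
Pull out 2^3: since 11 ≡ 3 (mod 8), (2/11) = -1, so (2/11)^3 = -1.
Reached (1/11) = 1. Collecting the sign flips along the way, the symbol is -1.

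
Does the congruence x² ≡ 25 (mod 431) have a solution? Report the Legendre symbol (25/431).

Euler's criterion: (25/431) ≡ 25^215 (mod 431).
25^2 ≡ 194 (mod 431)
25^4 ≡ 139 (mod 431)
25^8 ≡ 357 (mod 431)
25^16 ≡ 304 (mod 431)
25^32 ≡ 182 (mod 431)
25^64 ≡ 368 (mod 431)
25^128 ≡ 90 (mod 431)
25^215 = 25^(128+64+16+4+2+1) ≡ 1 (mod 431).
Result is 1, so (25/431) = 1.

1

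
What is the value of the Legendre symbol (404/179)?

1

Euler's criterion: (404/179) ≡ 46^89 (mod 179).
46^2 ≡ 147 (mod 179)
46^4 ≡ 129 (mod 179)
46^8 ≡ 173 (mod 179)
46^16 ≡ 36 (mod 179)
46^32 ≡ 43 (mod 179)
46^64 ≡ 59 (mod 179)
46^89 = 46^(64+16+8+1) ≡ 1 (mod 179).
Result is 1, so (404/179) = 1.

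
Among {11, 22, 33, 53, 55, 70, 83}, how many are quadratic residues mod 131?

(11/131) = +1 → QR.
(22/131) = -1 → non-residue.
(33/131) = +1 → QR.
(53/131) = +1 → QR.
(55/131) = +1 → QR.
(70/131) = -1 → non-residue.
(83/131) = -1 → non-residue.
Total quadratic residues among the 7: 4.

4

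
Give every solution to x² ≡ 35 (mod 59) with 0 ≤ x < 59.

25, 34

Since 59 ≡ 3 (mod 4), a square root of 35 is 35^((59+1)/4) = 35^15 mod 59.
Repeated squaring: 35^2≡45, 35^4≡19, 35^8≡7 (mod 59).
35^15 = 35^(8+4+2+1) ≡ 25 (mod 59).
Check: 25² = 625 ≡ 35 (mod 59). The two roots are 25 and 34.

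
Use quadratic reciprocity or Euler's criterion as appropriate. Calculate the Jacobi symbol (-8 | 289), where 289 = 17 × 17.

1

First reduce: -8 ≡ 281 (mod 289).
Reciprocity: 281 ≡ 1 and 289 ≡ 1 (mod 4), so (281/289) = +(289/281).
Reduce top mod 281: now compute (8/281).
Pull out 2^3: since 281 ≡ 1 (mod 8), (2/281) = +1, so (2/281)^3 = +1.
Reached (1/281) = 1. Collecting the sign flips along the way, the symbol is +1.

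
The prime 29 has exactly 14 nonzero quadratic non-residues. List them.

2 3 8 10 11 12 14 15 17 18 19 21 26 27

Square k = 1,…,14 (k and 29−k give the same square):
1²=1, 2²=4, 3²=9, 4²=16, 5²=25, 6²≡7, 7²≡20, 8²≡6, 9²≡23, 10²≡13, 11²≡5, 12²≡28, 13²≡24, 14²≡22 (mod 29).
The residues are {1, 4, 5, 6, 7, 9, 13, 16, 20, 22, 23, 24, 25, 28}; the non-residues are the remaining 14 nonzero classes.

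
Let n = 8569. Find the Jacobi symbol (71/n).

1

Reciprocity: 71 ≡ 3 and 8569 ≡ 1 (mod 4), so (71/8569) = +(8569/71).
Reduce top mod 71: now compute (49/71).
Reciprocity: 49 ≡ 1 and 71 ≡ 3 (mod 4), so (49/71) = +(71/49).
Reduce top mod 49: now compute (22/49).
Pull out 2: since 49 ≡ 1 (mod 8), (2/49) = +1.
Reciprocity: 11 ≡ 3 and 49 ≡ 1 (mod 4), so (11/49) = +(49/11).
Reduce top mod 11: now compute (5/11).
Reciprocity: 5 ≡ 1 and 11 ≡ 3 (mod 4), so (5/11) = +(11/5).
Reduce top mod 5: now compute (1/5).
Reached (1/5) = 1. Collecting the sign flips along the way, the symbol is +1.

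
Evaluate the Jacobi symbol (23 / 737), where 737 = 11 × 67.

Reciprocity: 23 ≡ 3 and 737 ≡ 1 (mod 4), so (23/737) = +(737/23).
Reduce top mod 23: now compute (1/23).
Reached (1/23) = 1. Collecting the sign flips along the way, the symbol is +1.

1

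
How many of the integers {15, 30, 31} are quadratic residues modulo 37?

1

(15/37) = -1 → non-residue.
(30/37) = +1 → QR.
(31/37) = -1 → non-residue.
Total quadratic residues among the 3: 1.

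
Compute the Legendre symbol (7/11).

Euler's criterion: (7/11) ≡ 7^5 (mod 11).
7^2 ≡ 5 (mod 11)
7^4 ≡ 3 (mod 11)
7^5 = 7^(4+1) ≡ 10 (mod 11).
Result is 10 ≡ −1, so (7/11) = −1.

-1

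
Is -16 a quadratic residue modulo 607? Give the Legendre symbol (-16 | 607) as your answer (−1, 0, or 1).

-1

First reduce: -16 ≡ 591 (mod 607).
Reciprocity: 591 ≡ 3 and 607 ≡ 3 (mod 4), so (591/607) = −(607/591).
Reduce top mod 591: now compute (16/591).
Pull out 2^4: since 591 ≡ 7 (mod 8), (2/591) = +1, so (2/591)^4 = +1.
Reached (1/591) = 1. Collecting the sign flips along the way, the symbol is -1.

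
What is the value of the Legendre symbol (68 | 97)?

Pull out 2^2: since 97 ≡ 1 (mod 8), (2/97) = +1, so (2/97)^2 = +1.
Reciprocity: 17 ≡ 1 and 97 ≡ 1 (mod 4), so (17/97) = +(97/17).
Reduce top mod 17: now compute (12/17).
Pull out 2^2: since 17 ≡ 1 (mod 8), (2/17) = +1, so (2/17)^2 = +1.
Reciprocity: 3 ≡ 3 and 17 ≡ 1 (mod 4), so (3/17) = +(17/3).
Reduce top mod 3: now compute (2/3).
Pull out 2: since 3 ≡ 3 (mod 8), (2/3) = -1.
Reached (1/3) = 1. Collecting the sign flips along the way, the symbol is -1.

-1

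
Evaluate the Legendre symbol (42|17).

1

Euler's criterion: (42/17) ≡ 8^8 (mod 17).
8^2 ≡ 13 (mod 17)
8^4 ≡ 16 (mod 17)
8^8 ≡ 1 (mod 17)
8^8 = 8^(8) ≡ 1 (mod 17).
Result is 1, so (42/17) = 1.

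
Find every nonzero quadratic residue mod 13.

1,3,4,9,10,12

Square k = 1,…,6 (k and 13−k give the same square):
1²=1, 2²=4, 3²=9, 4²≡3, 5²≡12, 6²≡10 (mod 13).
So the quadratic residues mod 13 are {1, 3, 4, 9, 10, 12}.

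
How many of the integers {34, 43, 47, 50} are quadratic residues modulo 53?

(34/53) = -1 → non-residue.
(43/53) = +1 → QR.
(47/53) = +1 → QR.
(50/53) = -1 → non-residue.
Total quadratic residues among the 4: 2.

2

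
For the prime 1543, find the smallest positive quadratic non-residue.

(2/1543) = +1, so 2 is a residue.
(3/1543) = −1, so 3 is the smallest positive non-residue mod 1543.

3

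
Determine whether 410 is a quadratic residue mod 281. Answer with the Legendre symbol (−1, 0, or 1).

First reduce: 410 ≡ 129 (mod 281).
Reciprocity: 129 ≡ 1 and 281 ≡ 1 (mod 4), so (129/281) = +(281/129).
Reduce top mod 129: now compute (23/129).
Reciprocity: 23 ≡ 3 and 129 ≡ 1 (mod 4), so (23/129) = +(129/23).
Reduce top mod 23: now compute (14/23).
Pull out 2: since 23 ≡ 7 (mod 8), (2/23) = +1.
Reciprocity: 7 ≡ 3 and 23 ≡ 3 (mod 4), so (7/23) = −(23/7).
Reduce top mod 7: now compute (2/7).
Pull out 2: since 7 ≡ 7 (mod 8), (2/7) = +1.
Reached (1/7) = 1. Collecting the sign flips along the way, the symbol is -1.

-1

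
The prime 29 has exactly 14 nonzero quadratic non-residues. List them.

Square k = 1,…,14 (k and 29−k give the same square):
1²=1, 2²=4, 3²=9, 4²=16, 5²=25, 6²≡7, 7²≡20, 8²≡6, 9²≡23, 10²≡13, 11²≡5, 12²≡28, 13²≡24, 14²≡22 (mod 29).
The residues are {1, 4, 5, 6, 7, 9, 13, 16, 20, 22, 23, 24, 25, 28}; the non-residues are the remaining 14 nonzero classes.

2 3 8 10 11 12 14 15 17 18 19 21 26 27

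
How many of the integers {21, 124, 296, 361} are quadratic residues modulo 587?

4

(21/587) = +1 → QR.
(124/587) = +1 → QR.
(296/587) = +1 → QR.
(361/587) = +1 → QR.
Total quadratic residues among the 4: 4.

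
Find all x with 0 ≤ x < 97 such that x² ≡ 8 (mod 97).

97 ≡ 1 (mod 4), so we find a root by search.
Trying successive values, 28² = 784 ≡ 8 (mod 97). The other root is 97 − 28 = 69.

28, 69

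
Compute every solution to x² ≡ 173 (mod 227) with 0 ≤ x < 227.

20, 207

Since 227 ≡ 3 (mod 4), a square root of 173 is 173^((227+1)/4) = 173^57 mod 227.
Repeated squaring: 173^2≡192, 173^4≡90, 173^8≡155, 173^16≡190, 173^32≡7 (mod 227).
173^57 = 173^(32+16+8+1) ≡ 207 (mod 227).
Check: 207² = 42849 ≡ 173 (mod 227). The two roots are 20 and 207.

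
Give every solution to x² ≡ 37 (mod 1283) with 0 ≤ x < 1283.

Since 1283 ≡ 3 (mod 4), a square root of 37 is 37^((1283+1)/4) = 37^321 mod 1283.
Repeated squaring: 37^2≡86, 37^4≡981, 37^8≡111, 37^16≡774, 37^32≡1198, 37^64≡810, 37^128≡487, 37^256≡1097 (mod 1283).
37^321 = 37^(256+64+1) ≡ 215 (mod 1283).
Check: 215² = 46225 ≡ 37 (mod 1283). The two roots are 215 and 1068.

215, 1068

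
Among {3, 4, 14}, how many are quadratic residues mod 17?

(3/17) = -1 → non-residue.
(4/17) = +1 → QR.
(14/17) = -1 → non-residue.
Total quadratic residues among the 3: 1.

1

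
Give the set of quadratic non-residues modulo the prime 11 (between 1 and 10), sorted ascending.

Square k = 1,…,5 (k and 11−k give the same square):
1²=1, 2²=4, 3²=9, 4²≡5, 5²≡3 (mod 11).
The residues are {1, 3, 4, 5, 9}; the non-residues are the remaining 5 nonzero classes.

2 6 7 8 10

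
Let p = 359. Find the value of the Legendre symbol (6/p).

Euler's criterion: (6/359) ≡ 6^179 (mod 359).
6^2 ≡ 36 (mod 359)
6^4 ≡ 219 (mod 359)
6^8 ≡ 214 (mod 359)
6^16 ≡ 203 (mod 359)
6^32 ≡ 283 (mod 359)
6^64 ≡ 32 (mod 359)
6^128 ≡ 306 (mod 359)
6^179 = 6^(128+32+16+2+1) ≡ 1 (mod 359).
Result is 1, so (6/359) = 1.

1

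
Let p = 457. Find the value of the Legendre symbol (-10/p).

-1

Euler's criterion: (-10/457) ≡ 447^228 (mod 457).
447^2 ≡ 100 (mod 457)
447^4 ≡ 403 (mod 457)
447^8 ≡ 174 (mod 457)
447^16 ≡ 114 (mod 457)
447^32 ≡ 200 (mod 457)
447^64 ≡ 241 (mod 457)
447^128 ≡ 42 (mod 457)
447^228 = 447^(128+64+32+4) ≡ 456 (mod 457).
Result is 456 ≡ −1, so (-10/457) = −1.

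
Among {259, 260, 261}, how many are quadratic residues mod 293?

1

(259/293) = -1 → non-residue.
(260/293) = +1 → QR.
(261/293) = -1 → non-residue.
Total quadratic residues among the 3: 1.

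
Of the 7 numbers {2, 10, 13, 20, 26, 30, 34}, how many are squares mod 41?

3

(2/41) = +1 → QR.
(10/41) = +1 → QR.
(13/41) = -1 → non-residue.
(20/41) = +1 → QR.
(26/41) = -1 → non-residue.
(30/41) = -1 → non-residue.
(34/41) = -1 → non-residue.
Total quadratic residues among the 7: 3.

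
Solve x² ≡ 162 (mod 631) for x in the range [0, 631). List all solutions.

Since 631 ≡ 3 (mod 4), a square root of 162 is 162^((631+1)/4) = 162^158 mod 631.
Repeated squaring: 162^2≡373, 162^4≡309, 162^8≡200, 162^16≡247, 162^32≡433, 162^64≡82, 162^128≡414 (mod 631).
162^158 = 162^(128+16+8+4+2) ≡ 215 (mod 631).
Check: 215² = 46225 ≡ 162 (mod 631). The two roots are 215 and 416.

215, 416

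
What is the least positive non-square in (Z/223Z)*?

3

(2/223) = +1, so 2 is a residue.
(3/223) = −1, so 3 is the smallest positive non-residue mod 223.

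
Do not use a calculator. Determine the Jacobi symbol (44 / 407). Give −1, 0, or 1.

Pull out 2^2: since 407 ≡ 7 (mod 8), (2/407) = +1, so (2/407)^2 = +1.
Reciprocity: 11 ≡ 3 and 407 ≡ 3 (mod 4), so (11/407) = −(407/11).
Reduce top mod 11: now compute (0/11).
Top reduces to 0: gcd > 1, so the symbol is 0.

0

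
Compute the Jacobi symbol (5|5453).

Reciprocity: 5 ≡ 1 and 5453 ≡ 1 (mod 4), so (5/5453) = +(5453/5).
Reduce top mod 5: now compute (3/5).
Reciprocity: 3 ≡ 3 and 5 ≡ 1 (mod 4), so (3/5) = +(5/3).
Reduce top mod 3: now compute (2/3).
Pull out 2: since 3 ≡ 3 (mod 8), (2/3) = -1.
Reached (1/3) = 1. Collecting the sign flips along the way, the symbol is -1.

-1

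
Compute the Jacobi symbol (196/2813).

Pull out 2^2: since 2813 ≡ 5 (mod 8), (2/2813) = -1, so (2/2813)^2 = +1.
Reciprocity: 49 ≡ 1 and 2813 ≡ 1 (mod 4), so (49/2813) = +(2813/49).
Reduce top mod 49: now compute (20/49).
Pull out 2^2: since 49 ≡ 1 (mod 8), (2/49) = +1, so (2/49)^2 = +1.
Reciprocity: 5 ≡ 1 and 49 ≡ 1 (mod 4), so (5/49) = +(49/5).
Reduce top mod 5: now compute (4/5).
Pull out 2^2: since 5 ≡ 5 (mod 8), (2/5) = -1, so (2/5)^2 = +1.
Reached (1/5) = 1. Collecting the sign flips along the way, the symbol is +1.

1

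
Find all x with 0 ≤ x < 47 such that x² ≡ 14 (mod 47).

22, 25

Since 47 ≡ 3 (mod 4), a square root of 14 is 14^((47+1)/4) = 14^12 mod 47.
Repeated squaring: 14^2≡8, 14^4≡17, 14^8≡7 (mod 47).
14^12 = 14^(8+4) ≡ 25 (mod 47).
Check: 25² = 625 ≡ 14 (mod 47). The two roots are 22 and 25.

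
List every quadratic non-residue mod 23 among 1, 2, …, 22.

Square k = 1,…,11 (k and 23−k give the same square):
1²=1, 2²=4, 3²=9, 4²=16, 5²≡2, 6²≡13, 7²≡3, 8²≡18, 9²≡12, 10²≡8, 11²≡6 (mod 23).
The residues are {1, 2, 3, 4, 6, 8, 9, 12, 13, 16, 18}; the non-residues are the remaining 11 nonzero classes.

5 7 10 11 14 15 17 19 20 21 22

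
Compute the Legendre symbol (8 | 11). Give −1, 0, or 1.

Euler's criterion: (8/11) ≡ 8^5 (mod 11).
8^2 ≡ 9 (mod 11)
8^4 ≡ 4 (mod 11)
8^5 = 8^(4+1) ≡ 10 (mod 11).
Result is 10 ≡ −1, so (8/11) = −1.

-1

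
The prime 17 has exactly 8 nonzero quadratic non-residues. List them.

Square k = 1,…,8 (k and 17−k give the same square):
1²=1, 2²=4, 3²=9, 4²=16, 5²≡8, 6²≡2, 7²≡15, 8²≡13 (mod 17).
The residues are {1, 2, 4, 8, 9, 13, 15, 16}; the non-residues are the remaining 8 nonzero classes.

3 5 6 7 10 11 12 14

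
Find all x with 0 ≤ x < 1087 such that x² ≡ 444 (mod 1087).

310, 777

Since 1087 ≡ 3 (mod 4), a square root of 444 is 444^((1087+1)/4) = 444^272 mod 1087.
Repeated squaring: 444^2≡389, 444^4≡228, 444^8≡895, 444^16≡993, 444^32≡140, 444^64≡34, 444^128≡69, 444^256≡413 (mod 1087).
444^272 = 444^(256+16) ≡ 310 (mod 1087).
Check: 310² = 96100 ≡ 444 (mod 1087). The two roots are 310 and 777.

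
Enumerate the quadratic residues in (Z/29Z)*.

Square k = 1,…,14 (k and 29−k give the same square):
1²=1, 2²=4, 3²=9, 4²=16, 5²=25, 6²≡7, 7²≡20, 8²≡6, 9²≡23, 10²≡13, 11²≡5, 12²≡28, 13²≡24, 14²≡22 (mod 29).
So the quadratic residues mod 29 are {1, 4, 5, 6, 7, 9, 13, 16, 20, 22, 23, 24, 25, 28}.

1 4 5 6 7 9 13 16 20 22 23 24 25 28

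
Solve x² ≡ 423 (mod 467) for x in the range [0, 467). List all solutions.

216, 251

Since 467 ≡ 3 (mod 4), a square root of 423 is 423^((467+1)/4) = 423^117 mod 467.
Repeated squaring: 423^2≡68, 423^4≡421, 423^8≡248, 423^16≡327, 423^32≡453, 423^64≡196 (mod 467).
423^117 = 423^(64+32+16+4+1) ≡ 251 (mod 467).
Check: 251² = 63001 ≡ 423 (mod 467). The two roots are 216 and 251.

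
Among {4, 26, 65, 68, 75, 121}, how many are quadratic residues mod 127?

(4/127) = +1 → QR.
(26/127) = +1 → QR.
(65/127) = -1 → non-residue.
(68/127) = +1 → QR.
(75/127) = -1 → non-residue.
(121/127) = +1 → QR.
Total quadratic residues among the 6: 4.

4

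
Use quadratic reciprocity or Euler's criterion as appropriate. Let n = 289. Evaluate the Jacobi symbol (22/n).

1

Pull out 2: since 289 ≡ 1 (mod 8), (2/289) = +1.
Reciprocity: 11 ≡ 3 and 289 ≡ 1 (mod 4), so (11/289) = +(289/11).
Reduce top mod 11: now compute (3/11).
Reciprocity: 3 ≡ 3 and 11 ≡ 3 (mod 4), so (3/11) = −(11/3).
Reduce top mod 3: now compute (2/3).
Pull out 2: since 3 ≡ 3 (mod 8), (2/3) = -1.
Reached (1/3) = 1. Collecting the sign flips along the way, the symbol is +1.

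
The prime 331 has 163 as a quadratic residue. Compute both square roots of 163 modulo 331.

Since 331 ≡ 3 (mod 4), a square root of 163 is 163^((331+1)/4) = 163^83 mod 331.
Repeated squaring: 163^2≡89, 163^4≡308, 163^8≡198, 163^16≡146, 163^32≡132, 163^64≡212 (mod 331).
163^83 = 163^(64+16+2+1) ≡ 297 (mod 331).
Check: 297² = 88209 ≡ 163 (mod 331). The two roots are 34 and 297.

34, 297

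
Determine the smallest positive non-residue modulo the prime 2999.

17

(2/2999) = +1, so 2 is a residue.
(3/2999) = +1, so 3 is a residue.
(4/2999) = +1, so 4 is a residue.
(5/2999) = +1, so 5 is a residue.
(6/2999) = +1, so 6 is a residue.
(7/2999) = +1, so 7 is a residue.
(8/2999) = +1, so 8 is a residue.
(9/2999) = +1, so 9 is a residue.
(10/2999) = +1, so 10 is a residue.
(11/2999) = +1, so 11 is a residue.
(12/2999) = +1, so 12 is a residue.
(13/2999) = +1, so 13 is a residue.
(14/2999) = +1, so 14 is a residue.
(15/2999) = +1, so 15 is a residue.
(16/2999) = +1, so 16 is a residue.
(17/2999) = −1, so 17 is the smallest positive non-residue mod 2999.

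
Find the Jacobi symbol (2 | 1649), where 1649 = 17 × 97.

Pull out 2: since 1649 ≡ 1 (mod 8), (2/1649) = +1.
Reached (1/1649) = 1. Collecting the sign flips along the way, the symbol is +1.

1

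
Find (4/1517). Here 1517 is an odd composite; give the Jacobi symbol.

1

Pull out 2^2: since 1517 ≡ 5 (mod 8), (2/1517) = -1, so (2/1517)^2 = +1.
Reached (1/1517) = 1. Collecting the sign flips along the way, the symbol is +1.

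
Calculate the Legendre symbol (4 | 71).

1

Pull out 2^2: since 71 ≡ 7 (mod 8), (2/71) = +1, so (2/71)^2 = +1.
Reached (1/71) = 1. Collecting the sign flips along the way, the symbol is +1.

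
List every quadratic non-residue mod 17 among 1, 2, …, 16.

Square k = 1,…,8 (k and 17−k give the same square):
1²=1, 2²=4, 3²=9, 4²=16, 5²≡8, 6²≡2, 7²≡15, 8²≡13 (mod 17).
The residues are {1, 2, 4, 8, 9, 13, 15, 16}; the non-residues are the remaining 8 nonzero classes.

3, 5, 6, 7, 10, 11, 12, 14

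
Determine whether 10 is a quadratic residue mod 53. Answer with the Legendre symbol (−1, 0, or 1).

1

Pull out 2: since 53 ≡ 5 (mod 8), (2/53) = -1.
Reciprocity: 5 ≡ 1 and 53 ≡ 1 (mod 4), so (5/53) = +(53/5).
Reduce top mod 5: now compute (3/5).
Reciprocity: 3 ≡ 3 and 5 ≡ 1 (mod 4), so (3/5) = +(5/3).
Reduce top mod 3: now compute (2/3).
Pull out 2: since 3 ≡ 3 (mod 8), (2/3) = -1.
Reached (1/3) = 1. Collecting the sign flips along the way, the symbol is +1.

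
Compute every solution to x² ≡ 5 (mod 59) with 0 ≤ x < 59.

8, 51

Since 59 ≡ 3 (mod 4), a square root of 5 is 5^((59+1)/4) = 5^15 mod 59.
Repeated squaring: 5^2≡25, 5^4≡35, 5^8≡45 (mod 59).
5^15 = 5^(8+4+2+1) ≡ 51 (mod 59).
Check: 51² = 2601 ≡ 5 (mod 59). The two roots are 8 and 51.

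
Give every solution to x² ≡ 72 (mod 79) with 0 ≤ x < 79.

25, 54

Since 79 ≡ 3 (mod 4), a square root of 72 is 72^((79+1)/4) = 72^20 mod 79.
Repeated squaring: 72^2≡49, 72^4≡31, 72^8≡13, 72^16≡11 (mod 79).
72^20 = 72^(16+4) ≡ 25 (mod 79).
Check: 25² = 625 ≡ 72 (mod 79). The two roots are 25 and 54.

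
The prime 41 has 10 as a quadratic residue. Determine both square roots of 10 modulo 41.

16, 25

41 ≡ 1 (mod 4), so we find a root by search.
Trying successive values, 16² = 256 ≡ 10 (mod 41). The other root is 41 − 16 = 25.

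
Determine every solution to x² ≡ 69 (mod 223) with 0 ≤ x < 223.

Since 223 ≡ 3 (mod 4), a square root of 69 is 69^((223+1)/4) = 69^56 mod 223.
Repeated squaring: 69^2≡78, 69^4≡63, 69^8≡178, 69^16≡18, 69^32≡101 (mod 223).
69^56 = 69^(32+16+8) ≡ 31 (mod 223).
Check: 31² = 961 ≡ 69 (mod 223). The two roots are 31 and 192.

31, 192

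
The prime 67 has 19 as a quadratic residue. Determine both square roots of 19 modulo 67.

32, 35

Since 67 ≡ 3 (mod 4), a square root of 19 is 19^((67+1)/4) = 19^17 mod 67.
Repeated squaring: 19^2≡26, 19^4≡6, 19^8≡36, 19^16≡23 (mod 67).
19^17 = 19^(16+1) ≡ 35 (mod 67).
Check: 35² = 1225 ≡ 19 (mod 67). The two roots are 32 and 35.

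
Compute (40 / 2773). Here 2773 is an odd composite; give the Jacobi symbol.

Pull out 2^3: since 2773 ≡ 5 (mod 8), (2/2773) = -1, so (2/2773)^3 = -1.
Reciprocity: 5 ≡ 1 and 2773 ≡ 1 (mod 4), so (5/2773) = +(2773/5).
Reduce top mod 5: now compute (3/5).
Reciprocity: 3 ≡ 3 and 5 ≡ 1 (mod 4), so (3/5) = +(5/3).
Reduce top mod 3: now compute (2/3).
Pull out 2: since 3 ≡ 3 (mod 8), (2/3) = -1.
Reached (1/3) = 1. Collecting the sign flips along the way, the symbol is +1.

1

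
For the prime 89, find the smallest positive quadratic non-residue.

3

(2/89) = +1, so 2 is a residue.
(3/89) = −1, so 3 is the smallest positive non-residue mod 89.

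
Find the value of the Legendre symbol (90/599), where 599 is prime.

Euler's criterion: (90/599) ≡ 90^299 (mod 599).
90^2 ≡ 313 (mod 599)
90^4 ≡ 332 (mod 599)
90^8 ≡ 8 (mod 599)
90^16 ≡ 64 (mod 599)
90^32 ≡ 502 (mod 599)
90^64 ≡ 424 (mod 599)
90^128 ≡ 76 (mod 599)
90^256 ≡ 385 (mod 599)
90^299 = 90^(256+32+8+2+1) ≡ 1 (mod 599).
Result is 1, so (90/599) = 1.

1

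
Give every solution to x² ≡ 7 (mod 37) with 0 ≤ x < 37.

9, 28

37 ≡ 1 (mod 4), so we find a root by search.
Trying successive values, 9² = 81 ≡ 7 (mod 37). The other root is 37 − 9 = 28.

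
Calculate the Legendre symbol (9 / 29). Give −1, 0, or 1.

Reciprocity: 9 ≡ 1 and 29 ≡ 1 (mod 4), so (9/29) = +(29/9).
Reduce top mod 9: now compute (2/9).
Pull out 2: since 9 ≡ 1 (mod 8), (2/9) = +1.
Reached (1/9) = 1. Collecting the sign flips along the way, the symbol is +1.

1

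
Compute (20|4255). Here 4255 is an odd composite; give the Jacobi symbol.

0

Pull out 2^2: since 4255 ≡ 7 (mod 8), (2/4255) = +1, so (2/4255)^2 = +1.
Reciprocity: 5 ≡ 1 and 4255 ≡ 3 (mod 4), so (5/4255) = +(4255/5).
Reduce top mod 5: now compute (0/5).
Top reduces to 0: gcd > 1, so the symbol is 0.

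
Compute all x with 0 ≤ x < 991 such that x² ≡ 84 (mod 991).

225, 766

Since 991 ≡ 3 (mod 4), a square root of 84 is 84^((991+1)/4) = 84^248 mod 991.
Repeated squaring: 84^2≡119, 84^4≡287, 84^8≡116, 84^16≡573, 84^32≡308, 84^64≡719, 84^128≡650 (mod 991).
84^248 = 84^(128+64+32+16+8) ≡ 225 (mod 991).
Check: 225² = 50625 ≡ 84 (mod 991). The two roots are 225 and 766.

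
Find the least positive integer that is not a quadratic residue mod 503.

(2/503) = +1, so 2 is a residue.
(3/503) = +1, so 3 is a residue.
(4/503) = +1, so 4 is a residue.
(5/503) = −1, so 5 is the smallest positive non-residue mod 503.

5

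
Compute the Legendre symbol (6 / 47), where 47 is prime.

Euler's criterion: (6/47) ≡ 6^23 (mod 47).
6^2 ≡ 36 (mod 47)
6^4 ≡ 27 (mod 47)
6^8 ≡ 24 (mod 47)
6^16 ≡ 12 (mod 47)
6^23 = 6^(16+4+2+1) ≡ 1 (mod 47).
Result is 1, so (6/47) = 1.

1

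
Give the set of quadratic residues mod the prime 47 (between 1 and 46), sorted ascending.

Square k = 1,…,23 (k and 47−k give the same square):
1²=1, 2²=4, 3²=9, 4²=16, 5²=25, 6²=36, 7²≡2, 8²≡17, 9²≡34, 10²≡6, 11²≡27, 12²≡3, 13²≡28, 14²≡8, 15²≡37, 16²≡21, 17²≡7, 18²≡42, 19²≡32, 20²≡24, 21²≡18, 22²≡14, 23²≡12 (mod 47).
So the quadratic residues mod 47 are {1, 2, 3, 4, 6, 7, 8, 9, 12, 14, 16, 17, 18, 21, 24, 25, 27, 28, 32, 34, 36, 37, 42}.

1,2,3,4,6,7,8,9,12,14,16,17,18,21,24,25,27,28,32,34,36,37,42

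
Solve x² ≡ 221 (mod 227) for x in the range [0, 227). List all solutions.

69, 158

Since 227 ≡ 3 (mod 4), a square root of 221 is 221^((227+1)/4) = 221^57 mod 227.
Repeated squaring: 221^2≡36, 221^4≡161, 221^8≡43, 221^16≡33, 221^32≡181 (mod 227).
221^57 = 221^(32+16+8+1) ≡ 69 (mod 227).
Check: 69² = 4761 ≡ 221 (mod 227). The two roots are 69 and 158.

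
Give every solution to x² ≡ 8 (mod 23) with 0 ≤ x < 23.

Since 23 ≡ 3 (mod 4), a square root of 8 is 8^((23+1)/4) = 8^6 mod 23.
Repeated squaring: 8^2≡18, 8^4≡2 (mod 23).
8^6 = 8^(4+2) ≡ 13 (mod 23).
Check: 13² = 169 ≡ 8 (mod 23). The two roots are 10 and 13.

10, 13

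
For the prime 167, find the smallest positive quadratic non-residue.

(2/167) = +1, so 2 is a residue.
(3/167) = +1, so 3 is a residue.
(4/167) = +1, so 4 is a residue.
(5/167) = −1, so 5 is the smallest positive non-residue mod 167.

5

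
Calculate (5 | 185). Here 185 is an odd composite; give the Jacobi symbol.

Reciprocity: 5 ≡ 1 and 185 ≡ 1 (mod 4), so (5/185) = +(185/5).
Reduce top mod 5: now compute (0/5).
Top reduces to 0: gcd > 1, so the symbol is 0.

0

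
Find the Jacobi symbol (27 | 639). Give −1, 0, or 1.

0

Reciprocity: 27 ≡ 3 and 639 ≡ 3 (mod 4), so (27/639) = −(639/27).
Reduce top mod 27: now compute (18/27).
Pull out 2: since 27 ≡ 3 (mod 8), (2/27) = -1.
Reciprocity: 9 ≡ 1 and 27 ≡ 3 (mod 4), so (9/27) = +(27/9).
Reduce top mod 9: now compute (0/9).
Top reduces to 0: gcd > 1, so the symbol is 0.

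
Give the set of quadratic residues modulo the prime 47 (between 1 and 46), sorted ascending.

Square k = 1,…,23 (k and 47−k give the same square):
1²=1, 2²=4, 3²=9, 4²=16, 5²=25, 6²=36, 7²≡2, 8²≡17, 9²≡34, 10²≡6, 11²≡27, 12²≡3, 13²≡28, 14²≡8, 15²≡37, 16²≡21, 17²≡7, 18²≡42, 19²≡32, 20²≡24, 21²≡18, 22²≡14, 23²≡12 (mod 47).
So the quadratic residues mod 47 are {1, 2, 3, 4, 6, 7, 8, 9, 12, 14, 16, 17, 18, 21, 24, 25, 27, 28, 32, 34, 36, 37, 42}.

1,2,3,4,6,7,8,9,12,14,16,17,18,21,24,25,27,28,32,34,36,37,42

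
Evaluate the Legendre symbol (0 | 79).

Top reduces to 0: gcd > 1, so the symbol is 0.

0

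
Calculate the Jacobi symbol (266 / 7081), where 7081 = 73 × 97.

-1

Pull out 2: since 7081 ≡ 1 (mod 8), (2/7081) = +1.
Reciprocity: 133 ≡ 1 and 7081 ≡ 1 (mod 4), so (133/7081) = +(7081/133).
Reduce top mod 133: now compute (32/133).
Pull out 2^5: since 133 ≡ 5 (mod 8), (2/133) = -1, so (2/133)^5 = -1.
Reached (1/133) = 1. Collecting the sign flips along the way, the symbol is -1.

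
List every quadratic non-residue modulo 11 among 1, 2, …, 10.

2 6 7 8 10

Square k = 1,…,5 (k and 11−k give the same square):
1²=1, 2²=4, 3²=9, 4²≡5, 5²≡3 (mod 11).
The residues are {1, 3, 4, 5, 9}; the non-residues are the remaining 5 nonzero classes.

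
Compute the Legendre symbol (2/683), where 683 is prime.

-1

Euler's criterion: (2/683) ≡ 2^341 (mod 683).
2^2 ≡ 4 (mod 683)
2^4 ≡ 16 (mod 683)
2^8 ≡ 256 (mod 683)
2^16 ≡ 651 (mod 683)
2^32 ≡ 341 (mod 683)
2^64 ≡ 171 (mod 683)
2^128 ≡ 555 (mod 683)
2^256 ≡ 675 (mod 683)
2^341 = 2^(256+64+16+4+1) ≡ 682 (mod 683).
Result is 682 ≡ −1, so (2/683) = −1.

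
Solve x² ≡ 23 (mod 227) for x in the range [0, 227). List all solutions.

Since 227 ≡ 3 (mod 4), a square root of 23 is 23^((227+1)/4) = 23^57 mod 227.
Repeated squaring: 23^2≡75, 23^4≡177, 23^8≡3, 23^16≡9, 23^32≡81 (mod 227).
23^57 = 23^(32+16+8+1) ≡ 134 (mod 227).
Check: 134² = 17956 ≡ 23 (mod 227). The two roots are 93 and 134.

93, 134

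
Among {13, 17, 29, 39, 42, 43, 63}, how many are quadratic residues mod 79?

(13/79) = +1 → QR.
(17/79) = -1 → non-residue.
(29/79) = -1 → non-residue.
(39/79) = -1 → non-residue.
(42/79) = +1 → QR.
(43/79) = -1 → non-residue.
(63/79) = -1 → non-residue.
Total quadratic residues among the 7: 2.

2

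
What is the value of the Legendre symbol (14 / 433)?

Pull out 2: since 433 ≡ 1 (mod 8), (2/433) = +1.
Reciprocity: 7 ≡ 3 and 433 ≡ 1 (mod 4), so (7/433) = +(433/7).
Reduce top mod 7: now compute (6/7).
Pull out 2: since 7 ≡ 7 (mod 8), (2/7) = +1.
Reciprocity: 3 ≡ 3 and 7 ≡ 3 (mod 4), so (3/7) = −(7/3).
Reduce top mod 3: now compute (1/3).
Reached (1/3) = 1. Collecting the sign flips along the way, the symbol is -1.

-1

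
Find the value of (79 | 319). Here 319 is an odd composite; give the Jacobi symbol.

Reciprocity: 79 ≡ 3 and 319 ≡ 3 (mod 4), so (79/319) = −(319/79).
Reduce top mod 79: now compute (3/79).
Reciprocity: 3 ≡ 3 and 79 ≡ 3 (mod 4), so (3/79) = −(79/3).
Reduce top mod 3: now compute (1/3).
Reached (1/3) = 1. Collecting the sign flips along the way, the symbol is +1.

1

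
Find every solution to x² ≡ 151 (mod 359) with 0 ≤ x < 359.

Since 359 ≡ 3 (mod 4), a square root of 151 is 151^((359+1)/4) = 151^90 mod 359.
Repeated squaring: 151^2≡184, 151^4≡110, 151^8≡253, 151^16≡107, 151^32≡320, 151^64≡85 (mod 359).
151^90 = 151^(64+16+8+2) ≡ 200 (mod 359).
Check: 200² = 40000 ≡ 151 (mod 359). The two roots are 159 and 200.

159, 200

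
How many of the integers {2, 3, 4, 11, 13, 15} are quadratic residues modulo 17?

4

(2/17) = +1 → QR.
(3/17) = -1 → non-residue.
(4/17) = +1 → QR.
(11/17) = -1 → non-residue.
(13/17) = +1 → QR.
(15/17) = +1 → QR.
Total quadratic residues among the 6: 4.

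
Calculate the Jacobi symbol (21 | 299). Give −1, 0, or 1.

1

Reciprocity: 21 ≡ 1 and 299 ≡ 3 (mod 4), so (21/299) = +(299/21).
Reduce top mod 21: now compute (5/21).
Reciprocity: 5 ≡ 1 and 21 ≡ 1 (mod 4), so (5/21) = +(21/5).
Reduce top mod 5: now compute (1/5).
Reached (1/5) = 1. Collecting the sign flips along the way, the symbol is +1.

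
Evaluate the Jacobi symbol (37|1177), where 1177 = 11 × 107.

1

Reciprocity: 37 ≡ 1 and 1177 ≡ 1 (mod 4), so (37/1177) = +(1177/37).
Reduce top mod 37: now compute (30/37).
Pull out 2: since 37 ≡ 5 (mod 8), (2/37) = -1.
Reciprocity: 15 ≡ 3 and 37 ≡ 1 (mod 4), so (15/37) = +(37/15).
Reduce top mod 15: now compute (7/15).
Reciprocity: 7 ≡ 3 and 15 ≡ 3 (mod 4), so (7/15) = −(15/7).
Reduce top mod 7: now compute (1/7).
Reached (1/7) = 1. Collecting the sign flips along the way, the symbol is +1.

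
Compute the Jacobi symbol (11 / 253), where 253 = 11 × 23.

0

Reciprocity: 11 ≡ 3 and 253 ≡ 1 (mod 4), so (11/253) = +(253/11).
Reduce top mod 11: now compute (0/11).
Top reduces to 0: gcd > 1, so the symbol is 0.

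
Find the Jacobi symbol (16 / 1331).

1

Pull out 2^4: since 1331 ≡ 3 (mod 8), (2/1331) = -1, so (2/1331)^4 = +1.
Reached (1/1331) = 1. Collecting the sign flips along the way, the symbol is +1.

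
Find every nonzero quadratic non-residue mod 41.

3, 6, 7, 11, 12, 13, 14, 15, 17, 19, 22, 24, 26, 27, 28, 29, 30, 34, 35, 38

Square k = 1,…,20 (k and 41−k give the same square):
1²=1, 2²=4, 3²=9, 4²=16, 5²=25, 6²=36, 7²≡8, 8²≡23, 9²≡40, 10²≡18, 11²≡39, 12²≡21, 13²≡5, 14²≡32, 15²≡20, 16²≡10, 17²≡2, 18²≡37, 19²≡33, 20²≡31 (mod 41).
The residues are {1, 2, 4, 5, 8, 9, 10, 16, 18, 20, 21, 23, 25, 31, 32, 33, 36, 37, 39, 40}; the non-residues are the remaining 20 nonzero classes.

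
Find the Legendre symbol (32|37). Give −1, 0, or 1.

-1

Pull out 2^5: since 37 ≡ 5 (mod 8), (2/37) = -1, so (2/37)^5 = -1.
Reached (1/37) = 1. Collecting the sign flips along the way, the symbol is -1.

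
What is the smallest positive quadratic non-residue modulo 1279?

(2/1279) = +1, so 2 is a residue.
(3/1279) = −1, so 3 is the smallest positive non-residue mod 1279.

3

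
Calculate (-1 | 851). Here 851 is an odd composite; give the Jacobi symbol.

-1

First reduce: -1 ≡ 850 (mod 851).
Pull out 2: since 851 ≡ 3 (mod 8), (2/851) = -1.
Reciprocity: 425 ≡ 1 and 851 ≡ 3 (mod 4), so (425/851) = +(851/425).
Reduce top mod 425: now compute (1/425).
Reached (1/425) = 1. Collecting the sign flips along the way, the symbol is -1.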